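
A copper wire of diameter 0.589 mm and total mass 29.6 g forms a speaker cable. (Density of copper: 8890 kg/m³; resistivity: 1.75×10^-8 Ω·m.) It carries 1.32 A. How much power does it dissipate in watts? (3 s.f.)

1.37 W

A = π(d/2)² = π(2.9450e-04 m)² = 2.7247e-07 m²
L = m/(density·A) = 0.0296/(8890×2.7247e-07) = 12.22 m
R = ρL/A = (1.75×10^-8)(12.22)/(2.7247e-07) = 0.7849 Ω
P = I²R = (1.32)² × 0.7849 = 1.37 W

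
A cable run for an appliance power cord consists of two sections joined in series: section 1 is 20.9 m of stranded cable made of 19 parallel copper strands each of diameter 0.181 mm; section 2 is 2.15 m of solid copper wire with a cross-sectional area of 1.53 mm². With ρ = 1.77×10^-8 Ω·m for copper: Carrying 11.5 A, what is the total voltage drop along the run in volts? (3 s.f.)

8.99 V

Section 1: A_strand = π(9.0500e-05)² = 2.573e-08 m²; R₁ = ρL/(N·A_s) = (1.77×10^-8)(20.9)/(19×2.573e-08) = 0.7567 Ω
Section 2: A = 1.53 mm² = 1.530e-06 m²
R₂ = (1.77×10^-8)(2.15)/(1.530e-06) = 0.02487 Ω
R = R₁ + R₂ = 0.7816 Ω
V = IR = 11.5 × 0.7816 = 8.99 V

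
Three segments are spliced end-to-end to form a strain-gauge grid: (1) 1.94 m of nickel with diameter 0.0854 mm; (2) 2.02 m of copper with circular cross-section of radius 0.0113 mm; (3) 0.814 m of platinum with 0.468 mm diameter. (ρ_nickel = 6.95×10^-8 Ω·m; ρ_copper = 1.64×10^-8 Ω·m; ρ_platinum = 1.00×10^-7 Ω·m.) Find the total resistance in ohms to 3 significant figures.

107 Ω

Seg 1: A = π(d/2)² = π(4.2700e-05 m)² = 5.728e-09 m²
R_1 = (6.95×10^-8)(1.94)/(5.728e-09) = 23.54 Ω
Seg 2: A = πr² = π(1.1300e-05 m)² = 4.011e-10 m²
R_2 = (1.64×10^-8)(2.02)/(4.011e-10) = 82.58 Ω
Seg 3: A = π(d/2)² = π(2.3400e-04 m)² = 1.720e-07 m²
R_3 = (1.00×10^-7)(0.814)/(1.720e-07) = 0.4732 Ω
R_total = R_1 + R_2 + R_3 = 107 Ω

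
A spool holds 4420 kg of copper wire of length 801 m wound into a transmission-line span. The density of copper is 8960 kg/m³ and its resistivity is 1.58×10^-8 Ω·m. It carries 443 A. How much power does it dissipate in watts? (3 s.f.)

4030 W

A = m/(density·L) = 4420/(8960×801) = 6.1586e-04 m²
R = ρL/A = (1.58×10^-8)(801)/(6.1586e-04) = 0.02055 Ω
P = I²R = (443)² × 0.02055 = 4030 W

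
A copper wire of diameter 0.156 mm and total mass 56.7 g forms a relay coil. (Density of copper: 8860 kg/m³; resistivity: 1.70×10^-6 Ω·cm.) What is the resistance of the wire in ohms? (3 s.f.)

298 Ω

ρ = 1.70×10^-6 Ω·cm = 1.70×10^-8 Ω·m
A = π(d/2)² = π(7.8000e-05 m)² = 1.9113e-08 m²
L = m/(density·A) = 0.0567/(8860×1.9113e-08) = 334.8 m
R = ρL/A = (1.70×10^-8)(334.8)/(1.9113e-08) = 298 Ω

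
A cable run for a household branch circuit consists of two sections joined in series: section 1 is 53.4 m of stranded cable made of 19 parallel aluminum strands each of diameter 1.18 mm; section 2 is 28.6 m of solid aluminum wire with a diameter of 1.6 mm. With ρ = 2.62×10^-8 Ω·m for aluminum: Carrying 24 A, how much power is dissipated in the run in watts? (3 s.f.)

253 W

Section 1: A_strand = π(5.9000e-04)² = 1.094e-06 m²; R₁ = ρL/(N·A_s) = (2.62×10^-8)(53.4)/(19×1.094e-06) = 0.06733 Ω
Section 2: A = π(d/2)² = π(8.0000e-04 m)² = 2.011e-06 m²
R₂ = (2.62×10^-8)(28.6)/(2.011e-06) = 0.3727 Ω
R = R₁ + R₂ = 0.44 Ω
P = I²R = (24)² × 0.44 = 253 W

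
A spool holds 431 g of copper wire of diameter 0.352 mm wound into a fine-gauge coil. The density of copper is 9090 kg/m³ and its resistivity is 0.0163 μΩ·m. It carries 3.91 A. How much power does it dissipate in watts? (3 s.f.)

ρ = 0.0163 μΩ·m = 1.63×10^-8 Ω·m
A = π(d/2)² = π(1.7600e-04 m)² = 9.7314e-08 m²
L = m/(density·A) = 0.431/(9090×9.7314e-08) = 487.2 m
R = ρL/A = (1.63×10^-8)(487.2)/(9.7314e-08) = 81.61 Ω
P = I²R = (3.91)² × 81.61 = 1250 W

1250 W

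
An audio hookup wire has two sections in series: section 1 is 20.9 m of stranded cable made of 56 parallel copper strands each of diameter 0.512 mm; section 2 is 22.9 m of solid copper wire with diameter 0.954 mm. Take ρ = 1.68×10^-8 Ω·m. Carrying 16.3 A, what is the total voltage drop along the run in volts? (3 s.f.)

Section 1: A_strand = π(2.5600e-04)² = 2.059e-07 m²; R₁ = ρL/(N·A_s) = (1.68×10^-8)(20.9)/(56×2.059e-07) = 0.03045 Ω
Section 2: A = π(d/2)² = π(4.7700e-04 m)² = 7.148e-07 m²
R₂ = (1.68×10^-8)(22.9)/(7.148e-07) = 0.5382 Ω
R = R₁ + R₂ = 0.5687 Ω
V = IR = 16.3 × 0.5687 = 9.27 V

9.27 V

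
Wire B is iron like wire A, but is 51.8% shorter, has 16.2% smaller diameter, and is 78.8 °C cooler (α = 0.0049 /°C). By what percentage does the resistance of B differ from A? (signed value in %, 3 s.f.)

R ∝ ρL/d² with ρ ∝ (1+αΔT), so R_B/R_A = (1 − 51.8/100) × (1 − 16.2/100)⁻² × (1 − 0.0049×78.8)
= 0.482 × 1.424 × 0.6139 = 0.4214
(R_B − R_A)/R_A = 0.4214 − 1 = -57.9%

-57.9%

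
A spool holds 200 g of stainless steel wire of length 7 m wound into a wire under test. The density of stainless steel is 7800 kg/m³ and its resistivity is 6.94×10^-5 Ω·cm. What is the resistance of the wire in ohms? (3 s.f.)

1.33 Ω

ρ = 6.94×10^-5 Ω·cm = 6.94×10^-7 Ω·m
A = m/(density·L) = 0.2/(7800×7) = 3.6630e-06 m²
R = ρL/A = (6.94×10^-7)(7)/(3.6630e-06) = 1.33 Ω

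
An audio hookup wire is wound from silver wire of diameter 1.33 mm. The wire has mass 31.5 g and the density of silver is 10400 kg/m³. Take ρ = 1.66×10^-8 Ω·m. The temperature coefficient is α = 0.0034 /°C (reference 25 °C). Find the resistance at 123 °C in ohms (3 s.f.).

A = π(d/2)² = π(6.6500e-04 m)² = 1.3893e-06 m²
L = m/(density·A) = 0.0315/(10400×1.3893e-06) = 2.18 m
R = ρL/A = (1.66×10^-8)(2.18)/(1.3893e-06) = 0.02605 Ω
R(123 °C) = 0.02605 × (1 + 0.0034×98) = 0.0347 Ω

0.0347 Ω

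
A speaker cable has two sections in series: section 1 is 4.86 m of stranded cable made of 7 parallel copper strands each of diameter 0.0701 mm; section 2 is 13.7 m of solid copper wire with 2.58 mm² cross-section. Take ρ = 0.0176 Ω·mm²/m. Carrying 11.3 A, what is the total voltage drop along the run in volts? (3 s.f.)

ρ = 0.0176 Ω·mm²/m = 1.76×10^-8 Ω·m
Section 1: A_strand = π(3.5050e-05)² = 3.859e-09 m²; R₁ = ρL/(N·A_s) = (1.76×10^-8)(4.86)/(7×3.859e-09) = 3.166 Ω
Section 2: A = 2.58 mm² = 2.580e-06 m²
R₂ = (1.76×10^-8)(13.7)/(2.580e-06) = 0.09346 Ω
R = R₁ + R₂ = 3.26 Ω
V = IR = 11.3 × 3.26 = 36.8 V

36.8 V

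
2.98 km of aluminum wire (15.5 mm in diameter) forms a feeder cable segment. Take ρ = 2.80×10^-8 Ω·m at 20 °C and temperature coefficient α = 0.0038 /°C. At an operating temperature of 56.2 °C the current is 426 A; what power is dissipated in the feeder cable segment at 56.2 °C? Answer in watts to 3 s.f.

91300 W

A = π(d/2)² = π(7.7500e-03 m)² = 1.887e-04 m²
R₍20₎ = ρL/A = (2.80×10^-8)(2980)/(1.887e-04) = 0.4422 Ω
R₍56.2₎ = R₍20₎(1 + αΔT) = 0.4422 × (1 + 0.0038×36.2) = 0.503 Ω
P = I²R = (426)² × 0.503 = 91300 W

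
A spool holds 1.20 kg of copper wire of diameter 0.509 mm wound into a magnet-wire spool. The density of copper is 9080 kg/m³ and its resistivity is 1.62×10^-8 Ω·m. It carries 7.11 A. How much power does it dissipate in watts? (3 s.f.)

2610 W

A = π(d/2)² = π(2.5450e-04 m)² = 2.0348e-07 m²
L = m/(density·A) = 1.2/(9080×2.0348e-07) = 649.5 m
R = ρL/A = (1.62×10^-8)(649.5)/(2.0348e-07) = 51.71 Ω
P = I²R = (7.11)² × 51.71 = 2610 W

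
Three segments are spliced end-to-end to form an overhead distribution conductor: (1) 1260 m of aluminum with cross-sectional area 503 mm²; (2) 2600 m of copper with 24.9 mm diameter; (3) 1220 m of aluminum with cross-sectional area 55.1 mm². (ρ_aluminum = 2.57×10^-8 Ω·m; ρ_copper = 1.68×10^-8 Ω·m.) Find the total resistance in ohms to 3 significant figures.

0.723 Ω

Seg 1: A = 503 mm² = 5.030e-04 m²
R_1 = (2.57×10^-8)(1260)/(5.030e-04) = 0.06438 Ω
Seg 2: A = π(d/2)² = π(1.2450e-02 m)² = 4.870e-04 m²
R_2 = (1.68×10^-8)(2600)/(4.870e-04) = 0.0897 Ω
Seg 3: A = 55.1 mm² = 5.510e-05 m²
R_3 = (2.57×10^-8)(1220)/(5.510e-05) = 0.569 Ω
R_total = R_1 + R_2 + R_3 = 0.723 Ω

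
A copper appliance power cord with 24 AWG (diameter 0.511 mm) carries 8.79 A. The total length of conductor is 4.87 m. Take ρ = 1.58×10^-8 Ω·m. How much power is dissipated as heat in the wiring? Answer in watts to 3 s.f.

29.0 W

A = π(0.511/2 mm)² = π(2.5550e-04 m)² = 2.051e-07 m²
R = ρL/A = (1.58×10^-8)(4.87)/(2.051e-07) = 0.3752 Ω
P = I²R = (8.79)² × 0.3752 = 29.0 W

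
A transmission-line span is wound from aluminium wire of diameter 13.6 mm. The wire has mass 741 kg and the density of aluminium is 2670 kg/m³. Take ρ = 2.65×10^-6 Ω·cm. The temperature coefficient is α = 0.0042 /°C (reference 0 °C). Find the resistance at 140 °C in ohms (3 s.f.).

ρ = 2.65×10^-6 Ω·cm = 2.65×10^-8 Ω·m
A = π(d/2)² = π(6.8000e-03 m)² = 1.4527e-04 m²
L = m/(density·A) = 741/(2670×1.4527e-04) = 1910 m
R = ρL/A = (2.65×10^-8)(1910)/(1.4527e-04) = 0.3485 Ω
R(140 °C) = 0.3485 × (1 + 0.0042×140) = 0.553 Ω

0.553 Ω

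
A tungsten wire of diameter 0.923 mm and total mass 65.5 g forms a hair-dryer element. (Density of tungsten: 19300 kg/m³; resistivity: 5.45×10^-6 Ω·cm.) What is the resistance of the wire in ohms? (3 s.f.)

ρ = 5.45×10^-6 Ω·cm = 5.45×10^-8 Ω·m
A = π(d/2)² = π(4.6150e-04 m)² = 6.6910e-07 m²
L = m/(density·A) = 0.0655/(19300×6.6910e-07) = 5.072 m
R = ρL/A = (5.45×10^-8)(5.072)/(6.6910e-07) = 0.413 Ω

0.413 Ω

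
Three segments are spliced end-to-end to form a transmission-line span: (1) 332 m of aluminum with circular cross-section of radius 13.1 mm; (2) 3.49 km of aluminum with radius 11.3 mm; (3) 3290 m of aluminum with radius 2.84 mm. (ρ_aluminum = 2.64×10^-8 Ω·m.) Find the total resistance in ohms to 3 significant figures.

3.67 Ω

Seg 1: A = πr² = π(1.3100e-02 m)² = 5.391e-04 m²
R_1 = (2.64×10^-8)(332)/(5.391e-04) = 0.01626 Ω
Seg 2: A = πr² = π(1.1300e-02 m)² = 4.011e-04 m²
R_2 = (2.64×10^-8)(3490)/(4.011e-04) = 0.2297 Ω
Seg 3: A = πr² = π(2.8400e-03 m)² = 2.534e-05 m²
R_3 = (2.64×10^-8)(3290)/(2.534e-05) = 3.428 Ω
R_total = R_1 + R_2 + R_3 = 3.67 Ω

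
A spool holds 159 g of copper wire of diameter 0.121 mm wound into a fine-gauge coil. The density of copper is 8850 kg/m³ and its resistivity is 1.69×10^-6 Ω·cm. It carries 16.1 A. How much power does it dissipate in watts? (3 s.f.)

5.95×10^5 W

ρ = 1.69×10^-6 Ω·cm = 1.69×10^-8 Ω·m
A = π(d/2)² = π(6.0500e-05 m)² = 1.1499e-08 m²
L = m/(density·A) = 0.159/(8850×1.1499e-08) = 1562 m
R = ρL/A = (1.69×10^-8)(1562)/(1.1499e-08) = 2296 Ω
P = I²R = (16.1)² × 2296 = 5.95×10^5 W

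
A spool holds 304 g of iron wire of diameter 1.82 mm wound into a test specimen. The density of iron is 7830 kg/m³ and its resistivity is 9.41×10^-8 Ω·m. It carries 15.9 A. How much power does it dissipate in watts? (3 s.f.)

136 W

A = π(d/2)² = π(9.1000e-04 m)² = 2.6016e-06 m²
L = m/(density·A) = 0.304/(7830×2.6016e-06) = 14.92 m
R = ρL/A = (9.41×10^-8)(14.92)/(2.6016e-06) = 0.5398 Ω
P = I²R = (15.9)² × 0.5398 = 136 W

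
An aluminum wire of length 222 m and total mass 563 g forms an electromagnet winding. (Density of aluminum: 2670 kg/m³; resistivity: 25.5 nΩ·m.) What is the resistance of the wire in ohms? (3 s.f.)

5.96 Ω

ρ = 25.5 nΩ·m = 2.55×10^-8 Ω·m
A = m/(density·L) = 0.563/(2670×222) = 9.4983e-07 m²
R = ρL/A = (2.55×10^-8)(222)/(9.4983e-07) = 5.96 Ω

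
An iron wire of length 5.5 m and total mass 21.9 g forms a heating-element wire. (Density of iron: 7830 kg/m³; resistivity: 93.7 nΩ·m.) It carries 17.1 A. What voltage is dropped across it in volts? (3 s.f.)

17.3 V

ρ = 93.7 nΩ·m = 9.37×10^-8 Ω·m
A = m/(density·L) = 0.0219/(7830×5.5) = 5.0853e-07 m²
R = ρL/A = (9.37×10^-8)(5.5)/(5.0853e-07) = 1.013 Ω
V = IR = 17.1 × 1.013 = 17.3 V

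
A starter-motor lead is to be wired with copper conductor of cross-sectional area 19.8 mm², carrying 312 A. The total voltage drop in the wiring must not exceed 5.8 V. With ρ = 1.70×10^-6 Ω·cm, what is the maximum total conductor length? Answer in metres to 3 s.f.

21.7 m

ρ = 1.70×10^-6 Ω·cm = 1.70×10^-8 Ω·m
A = 19.8 mm² = 1.980e-05 m²
L_max = V_max·A/(1·ρI) = (5.8)(1.980e-05)/(1.70×10^-8×312) = 21.7 m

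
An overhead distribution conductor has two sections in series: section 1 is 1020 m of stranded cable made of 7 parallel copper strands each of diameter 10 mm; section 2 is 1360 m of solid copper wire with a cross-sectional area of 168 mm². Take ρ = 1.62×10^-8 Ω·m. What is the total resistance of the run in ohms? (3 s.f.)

Section 1: A_strand = π(5.0000e-03)² = 7.854e-05 m²; R₁ = ρL/(N·A_s) = (1.62×10^-8)(1020)/(7×7.854e-05) = 0.03006 Ω
Section 2: A = 168 mm² = 1.680e-04 m²
R₂ = (1.62×10^-8)(1360)/(1.680e-04) = 0.1311 Ω
R = R₁ + R₂ = 0.161 Ω

0.161 Ω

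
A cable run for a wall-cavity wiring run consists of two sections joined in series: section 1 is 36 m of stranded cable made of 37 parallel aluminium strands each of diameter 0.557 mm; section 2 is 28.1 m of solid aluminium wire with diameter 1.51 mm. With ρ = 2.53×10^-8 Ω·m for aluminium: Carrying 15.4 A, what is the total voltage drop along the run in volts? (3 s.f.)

7.67 V

Section 1: A_strand = π(2.7850e-04)² = 2.437e-07 m²; R₁ = ρL/(N·A_s) = (2.53×10^-8)(36)/(37×2.437e-07) = 0.101 Ω
Section 2: A = π(d/2)² = π(7.5500e-04 m)² = 1.791e-06 m²
R₂ = (2.53×10^-8)(28.1)/(1.791e-06) = 0.397 Ω
R = R₁ + R₂ = 0.498 Ω
V = IR = 15.4 × 0.498 = 7.67 V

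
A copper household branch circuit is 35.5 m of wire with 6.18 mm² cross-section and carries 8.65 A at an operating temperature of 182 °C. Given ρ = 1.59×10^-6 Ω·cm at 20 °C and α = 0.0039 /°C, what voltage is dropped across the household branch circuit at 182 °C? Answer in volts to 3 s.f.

1.29 V

ρ = 1.59×10^-6 Ω·cm = 1.59×10^-8 Ω·m
A = 6.18 mm² = 6.180e-06 m²
R₍20₎ = ρL/A = (1.59×10^-8)(35.5)/(6.180e-06) = 0.09133 Ω
R₍182₎ = R₍20₎(1 + αΔT) = 0.09133 × (1 + 0.0039×162) = 0.149 Ω
V = IR = 8.65 × 0.149 = 1.29 V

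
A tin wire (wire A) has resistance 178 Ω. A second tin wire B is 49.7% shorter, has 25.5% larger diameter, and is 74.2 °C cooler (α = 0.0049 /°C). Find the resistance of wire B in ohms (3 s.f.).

R ∝ ρL/d² with ρ ∝ (1+αΔT), so R_B/R_A = (1 − 49.7/100) × (1 + 25.5/100)⁻² × (1 − 0.0049×74.2)
= 0.503 × 0.6349 × 0.6364 = 0.2032
R_B = 0.2032 × 178 = 36.2 Ω

36.2 Ω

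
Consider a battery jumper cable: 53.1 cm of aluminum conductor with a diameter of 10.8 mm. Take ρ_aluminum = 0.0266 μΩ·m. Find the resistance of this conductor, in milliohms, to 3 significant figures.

0.154 mΩ

ρ = 0.0266 μΩ·m = 2.66×10^-8 Ω·m
A = π(d/2)² = π(5.4000e-03 m)² = 9.161e-05 m²
R = ρL/A = (2.66×10^-8)(0.531 m)/(9.161e-05 m²) = 0.154 mΩ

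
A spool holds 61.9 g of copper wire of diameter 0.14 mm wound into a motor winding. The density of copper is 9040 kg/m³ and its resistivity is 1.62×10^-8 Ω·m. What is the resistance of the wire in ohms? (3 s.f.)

A = π(d/2)² = π(7.0000e-05 m)² = 1.5394e-08 m²
L = m/(density·A) = 0.0619/(9040×1.5394e-08) = 444.8 m
R = ρL/A = (1.62×10^-8)(444.8)/(1.5394e-08) = 468 Ω

468 Ω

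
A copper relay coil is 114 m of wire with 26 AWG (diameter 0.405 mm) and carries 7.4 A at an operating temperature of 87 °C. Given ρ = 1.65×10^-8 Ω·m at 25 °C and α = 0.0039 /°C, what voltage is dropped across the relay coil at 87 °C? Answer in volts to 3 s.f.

134 V

A = π(0.405/2 mm)² = π(2.0250e-04 m)² = 1.288e-07 m²
R₍25₎ = ρL/A = (1.65×10^-8)(114)/(1.288e-07) = 14.6 Ω
R₍87₎ = R₍25₎(1 + αΔT) = 14.6 × (1 + 0.0039×62) = 18.13 Ω
V = IR = 7.4 × 18.13 = 134 V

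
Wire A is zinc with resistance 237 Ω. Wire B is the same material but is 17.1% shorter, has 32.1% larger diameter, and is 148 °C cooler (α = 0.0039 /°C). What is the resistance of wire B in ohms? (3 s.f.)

R ∝ ρL/d² with ρ ∝ (1+αΔT), so R_B/R_A = (1 − 17.1/100) × (1 + 32.1/100)⁻² × (1 − 0.0039×148)
= 0.829 × 0.573 × 0.4228 = 0.2009
R_B = 0.2009 × 237 = 47.6 Ω

47.6 Ω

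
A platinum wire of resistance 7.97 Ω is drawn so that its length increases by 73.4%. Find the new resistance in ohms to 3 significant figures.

k = 1 + 73.4/100 = 1.734; volume constant ⇒ A' = A/k, so R' = k²R.
R' = 3.007 × 7.97 = 24.0 Ω

24.0 Ω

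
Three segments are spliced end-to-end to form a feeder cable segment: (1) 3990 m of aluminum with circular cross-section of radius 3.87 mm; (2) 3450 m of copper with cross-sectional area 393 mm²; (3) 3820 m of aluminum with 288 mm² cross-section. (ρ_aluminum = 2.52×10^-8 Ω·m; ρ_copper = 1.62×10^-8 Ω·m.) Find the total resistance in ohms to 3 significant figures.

Seg 1: A = πr² = π(3.8700e-03 m)² = 4.705e-05 m²
R_1 = (2.52×10^-8)(3990)/(4.705e-05) = 2.137 Ω
Seg 2: A = 393 mm² = 3.930e-04 m²
R_2 = (1.62×10^-8)(3450)/(3.930e-04) = 0.1422 Ω
Seg 3: A = 288 mm² = 2.880e-04 m²
R_3 = (2.52×10^-8)(3820)/(2.880e-04) = 0.3342 Ω
R_total = R_1 + R_2 + R_3 = 2.61 Ω

2.61 Ω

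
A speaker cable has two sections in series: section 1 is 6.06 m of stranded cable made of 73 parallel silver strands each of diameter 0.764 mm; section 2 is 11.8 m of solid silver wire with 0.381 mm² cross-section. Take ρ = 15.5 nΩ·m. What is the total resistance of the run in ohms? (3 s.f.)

0.483 Ω

ρ = 15.5 nΩ·m = 1.55×10^-8 Ω·m
Section 1: A_strand = π(3.8200e-04)² = 4.584e-07 m²; R₁ = ρL/(N·A_s) = (1.55×10^-8)(6.06)/(73×4.584e-07) = 0.002807 Ω
Section 2: A = 0.381 mm² = 3.810e-07 m²
R₂ = (1.55×10^-8)(11.8)/(3.810e-07) = 0.4801 Ω
R = R₁ + R₂ = 0.483 Ω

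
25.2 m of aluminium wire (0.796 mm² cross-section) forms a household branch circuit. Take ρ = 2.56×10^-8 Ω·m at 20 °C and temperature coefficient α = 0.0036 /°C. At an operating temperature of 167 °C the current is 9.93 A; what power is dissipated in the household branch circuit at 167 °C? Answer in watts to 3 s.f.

122 W

A = 0.796 mm² = 7.960e-07 m²
R₍20₎ = ρL/A = (2.56×10^-8)(25.2)/(7.960e-07) = 0.8105 Ω
R₍167₎ = R₍20₎(1 + αΔT) = 0.8105 × (1 + 0.0036×147) = 1.239 Ω
P = I²R = (9.93)² × 1.239 = 122 W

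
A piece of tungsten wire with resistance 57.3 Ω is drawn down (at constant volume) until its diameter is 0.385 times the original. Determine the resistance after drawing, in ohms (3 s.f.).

Volume constant ⇒ L' = L/r² with r = 0.385. R' = ρL'/A' = ρ(L/r²)/(πr²d₀²/4) = R/r⁴.
R' = 45.52 × 57.3 = 2610 Ω

2610 Ω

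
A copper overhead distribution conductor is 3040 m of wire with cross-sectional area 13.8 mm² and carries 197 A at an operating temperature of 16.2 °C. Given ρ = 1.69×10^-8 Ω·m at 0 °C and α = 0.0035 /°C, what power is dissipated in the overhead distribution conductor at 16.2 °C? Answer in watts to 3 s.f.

1.53×10^5 W

A = 13.8 mm² = 1.380e-05 m²
R₍0₎ = ρL/A = (1.69×10^-8)(3040)/(1.380e-05) = 3.723 Ω
R₍16.2₎ = R₍0₎(1 + αΔT) = 3.723 × (1 + 0.0035×16.2) = 3.934 Ω
P = I²R = (197)² × 3.934 = 1.53×10^5 W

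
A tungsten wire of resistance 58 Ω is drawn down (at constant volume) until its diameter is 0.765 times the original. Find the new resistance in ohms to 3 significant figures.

Volume constant ⇒ L' = L/r² with r = 0.765. R' = ρL'/A' = ρ(L/r²)/(πr²d₀²/4) = R/r⁴.
R' = 2.92 × 58 = 169 Ω

169 Ω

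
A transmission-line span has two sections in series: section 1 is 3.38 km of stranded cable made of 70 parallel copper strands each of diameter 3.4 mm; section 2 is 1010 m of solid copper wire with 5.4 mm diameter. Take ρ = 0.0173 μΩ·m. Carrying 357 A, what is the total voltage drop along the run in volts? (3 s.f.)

ρ = 0.0173 μΩ·m = 1.73×10^-8 Ω·m
Section 1: A_strand = π(1.7000e-03)² = 9.079e-06 m²; R₁ = ρL/(N·A_s) = (1.73×10^-8)(3380)/(70×9.079e-06) = 0.09201 Ω
Section 2: A = π(d/2)² = π(2.7000e-03 m)² = 2.290e-05 m²
R₂ = (1.73×10^-8)(1010)/(2.290e-05) = 0.7629 Ω
R = R₁ + R₂ = 0.8549 Ω
V = IR = 357 × 0.8549 = 305 V

305 V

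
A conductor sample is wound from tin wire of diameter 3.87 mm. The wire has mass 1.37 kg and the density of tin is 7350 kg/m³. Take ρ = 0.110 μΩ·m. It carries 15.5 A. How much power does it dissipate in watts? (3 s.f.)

35.6 W

ρ = 0.110 μΩ·m = 1.10×10^-7 Ω·m
A = π(d/2)² = π(1.9350e-03 m)² = 1.1763e-05 m²
L = m/(density·A) = 1.37/(7350×1.1763e-05) = 15.85 m
R = ρL/A = (1.10×10^-7)(15.85)/(1.1763e-05) = 0.1482 Ω
P = I²R = (15.5)² × 0.1482 = 35.6 W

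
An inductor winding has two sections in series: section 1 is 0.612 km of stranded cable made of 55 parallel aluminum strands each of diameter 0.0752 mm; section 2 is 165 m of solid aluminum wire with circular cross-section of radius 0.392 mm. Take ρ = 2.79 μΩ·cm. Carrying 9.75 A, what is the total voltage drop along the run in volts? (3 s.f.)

ρ = 2.79 μΩ·cm = 2.79×10^-8 Ω·m
Section 1: A_strand = π(3.7600e-05)² = 4.441e-09 m²; R₁ = ρL/(N·A_s) = (2.79×10^-8)(612)/(55×4.441e-09) = 69.9 Ω
Section 2: A = πr² = π(3.9200e-04 m)² = 4.827e-07 m²
R₂ = (2.79×10^-8)(165)/(4.827e-07) = 9.536 Ω
R = R₁ + R₂ = 79.43 Ω
V = IR = 9.75 × 79.43 = 774 V

774 V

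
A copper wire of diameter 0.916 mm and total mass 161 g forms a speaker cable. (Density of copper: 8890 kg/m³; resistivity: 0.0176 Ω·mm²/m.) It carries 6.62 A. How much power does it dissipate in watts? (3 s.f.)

ρ = 0.0176 Ω·mm²/m = 1.76×10^-8 Ω·m
A = π(d/2)² = π(4.5800e-04 m)² = 6.5899e-07 m²
L = m/(density·A) = 0.161/(8890×6.5899e-07) = 27.48 m
R = ρL/A = (1.76×10^-8)(27.48)/(6.5899e-07) = 0.734 Ω
P = I²R = (6.62)² × 0.734 = 32.2 W

32.2 W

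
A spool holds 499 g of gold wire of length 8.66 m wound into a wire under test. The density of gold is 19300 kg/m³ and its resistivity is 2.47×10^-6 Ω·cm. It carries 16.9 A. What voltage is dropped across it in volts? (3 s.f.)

1.21 V

ρ = 2.47×10^-6 Ω·cm = 2.47×10^-8 Ω·m
A = m/(density·L) = 0.499/(19300×8.66) = 2.9856e-06 m²
R = ρL/A = (2.47×10^-8)(8.66)/(2.9856e-06) = 0.07165 Ω
V = IR = 16.9 × 0.07165 = 1.21 V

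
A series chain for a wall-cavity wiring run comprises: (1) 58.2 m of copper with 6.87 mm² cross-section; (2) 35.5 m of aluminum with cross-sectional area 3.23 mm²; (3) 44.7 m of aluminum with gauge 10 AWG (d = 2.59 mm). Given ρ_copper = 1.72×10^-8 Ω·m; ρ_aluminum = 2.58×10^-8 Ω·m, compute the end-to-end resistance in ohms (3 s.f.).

Seg 1: A = 6.87 mm² = 6.870e-06 m²
R_1 = (1.72×10^-8)(58.2)/(6.870e-06) = 0.1457 Ω
Seg 2: A = 3.23 mm² = 3.230e-06 m²
R_2 = (2.58×10^-8)(35.5)/(3.230e-06) = 0.2836 Ω
Seg 3: A = π(2.59/2 mm)² = π(1.2950e-03 m)² = 5.269e-06 m²
R_3 = (2.58×10^-8)(44.7)/(5.269e-06) = 0.2189 Ω
R_total = R_1 + R_2 + R_3 = 0.648 Ω

0.648 Ω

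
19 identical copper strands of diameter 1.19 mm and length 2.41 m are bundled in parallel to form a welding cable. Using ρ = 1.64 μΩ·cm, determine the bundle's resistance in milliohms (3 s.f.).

ρ = 1.64 μΩ·cm = 1.64×10^-8 Ω·m
A_strand = π(5.9500e-04 m)² = 1.112e-06 m²
R_strand = ρL/A = (1.64×10^-8)(2.41)/(1.112e-06) = 0.03554 Ω
R_total = R_strand/N = 0.03554/19 = 1.87 mΩ

1.87 mΩ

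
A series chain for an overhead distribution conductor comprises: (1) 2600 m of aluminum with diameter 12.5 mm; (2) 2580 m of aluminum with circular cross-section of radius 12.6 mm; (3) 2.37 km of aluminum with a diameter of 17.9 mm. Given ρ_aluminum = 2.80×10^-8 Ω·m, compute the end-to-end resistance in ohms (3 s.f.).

Seg 1: A = π(d/2)² = π(6.2500e-03 m)² = 1.227e-04 m²
R_1 = (2.80×10^-8)(2600)/(1.227e-04) = 0.5932 Ω
Seg 2: A = πr² = π(1.2600e-02 m)² = 4.988e-04 m²
R_2 = (2.80×10^-8)(2580)/(4.988e-04) = 0.1448 Ω
Seg 3: A = π(d/2)² = π(8.9500e-03 m)² = 2.516e-04 m²
R_3 = (2.80×10^-8)(2370)/(2.516e-04) = 0.2637 Ω
R_total = R_1 + R_2 + R_3 = 1.00 Ω

1.00 Ω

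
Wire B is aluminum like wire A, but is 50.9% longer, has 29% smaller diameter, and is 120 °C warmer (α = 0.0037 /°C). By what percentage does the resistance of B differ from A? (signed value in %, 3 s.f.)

R ∝ ρL/d² with ρ ∝ (1+αΔT), so R_B/R_A = (1 + 50.9/100) × (1 − 29/100)⁻² × (1 + 0.0037×120)
= 1.509 × 1.984 × 1.444 = 4.322
(R_B − R_A)/R_A = 4.322 − 1 = 332%

332%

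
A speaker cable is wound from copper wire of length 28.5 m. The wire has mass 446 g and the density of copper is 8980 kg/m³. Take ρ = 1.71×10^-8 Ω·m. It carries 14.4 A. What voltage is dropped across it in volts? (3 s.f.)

4.03 V

A = m/(density·L) = 0.446/(8980×28.5) = 1.7427e-06 m²
R = ρL/A = (1.71×10^-8)(28.5)/(1.7427e-06) = 0.2797 Ω
V = IR = 14.4 × 0.2797 = 4.03 V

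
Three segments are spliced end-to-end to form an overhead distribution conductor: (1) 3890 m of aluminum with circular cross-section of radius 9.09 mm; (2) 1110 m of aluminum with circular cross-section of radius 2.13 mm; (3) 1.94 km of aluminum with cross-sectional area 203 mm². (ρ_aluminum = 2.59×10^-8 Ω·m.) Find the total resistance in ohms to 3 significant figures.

2.65 Ω

Seg 1: A = πr² = π(9.0900e-03 m)² = 2.596e-04 m²
R_1 = (2.59×10^-8)(3890)/(2.596e-04) = 0.3881 Ω
Seg 2: A = πr² = π(2.1300e-03 m)² = 1.425e-05 m²
R_2 = (2.59×10^-8)(1110)/(1.425e-05) = 2.017 Ω
Seg 3: A = 203 mm² = 2.030e-04 m²
R_3 = (2.59×10^-8)(1940)/(2.030e-04) = 0.2475 Ω
R_total = R_1 + R_2 + R_3 = 2.65 Ω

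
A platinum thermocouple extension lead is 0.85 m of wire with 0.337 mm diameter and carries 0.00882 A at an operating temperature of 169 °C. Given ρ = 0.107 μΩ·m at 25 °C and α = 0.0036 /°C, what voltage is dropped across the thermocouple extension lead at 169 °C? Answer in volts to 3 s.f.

0.0137 V

ρ = 0.107 μΩ·m = 1.07×10^-7 Ω·m
A = π(d/2)² = π(1.6850e-04 m)² = 8.920e-08 m²
R₍25₎ = ρL/A = (1.07×10^-7)(0.85)/(8.920e-08) = 1.02 Ω
R₍169₎ = R₍25₎(1 + αΔT) = 1.02 × (1 + 0.0036×144) = 1.548 Ω
V = IR = 0.00882 × 1.548 = 0.0137 V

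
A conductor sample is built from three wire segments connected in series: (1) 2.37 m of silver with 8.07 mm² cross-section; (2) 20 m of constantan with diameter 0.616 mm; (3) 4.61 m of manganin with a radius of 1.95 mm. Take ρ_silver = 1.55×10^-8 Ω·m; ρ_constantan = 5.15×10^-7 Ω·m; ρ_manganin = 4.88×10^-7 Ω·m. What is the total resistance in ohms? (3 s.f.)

34.8 Ω

Seg 1: A = 8.07 mm² = 8.070e-06 m²
R_1 = (1.55×10^-8)(2.37)/(8.070e-06) = 0.004552 Ω
Seg 2: A = π(d/2)² = π(3.0800e-04 m)² = 2.980e-07 m²
R_2 = (5.15×10^-7)(20)/(2.980e-07) = 34.56 Ω
Seg 3: A = πr² = π(1.9500e-03 m)² = 1.195e-05 m²
R_3 = (4.88×10^-7)(4.61)/(1.195e-05) = 0.1883 Ω
R_total = R_1 + R_2 + R_3 = 34.8 Ω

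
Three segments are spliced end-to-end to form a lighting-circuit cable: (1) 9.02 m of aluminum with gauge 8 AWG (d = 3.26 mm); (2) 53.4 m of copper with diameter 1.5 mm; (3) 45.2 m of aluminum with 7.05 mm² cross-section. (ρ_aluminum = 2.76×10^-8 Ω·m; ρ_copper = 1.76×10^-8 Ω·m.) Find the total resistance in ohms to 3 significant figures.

Seg 1: A = π(3.26/2 mm)² = π(1.6300e-03 m)² = 8.347e-06 m²
R_1 = (2.76×10^-8)(9.02)/(8.347e-06) = 0.02983 Ω
Seg 2: A = π(d/2)² = π(7.5000e-04 m)² = 1.767e-06 m²
R_2 = (1.76×10^-8)(53.4)/(1.767e-06) = 0.5318 Ω
Seg 3: A = 7.05 mm² = 7.050e-06 m²
R_3 = (2.76×10^-8)(45.2)/(7.050e-06) = 0.177 Ω
R_total = R_1 + R_2 + R_3 = 0.739 Ω

0.739 Ω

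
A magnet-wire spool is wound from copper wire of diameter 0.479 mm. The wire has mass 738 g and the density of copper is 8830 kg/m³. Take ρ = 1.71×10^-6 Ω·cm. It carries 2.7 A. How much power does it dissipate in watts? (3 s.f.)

321 W

ρ = 1.71×10^-6 Ω·cm = 1.71×10^-8 Ω·m
A = π(d/2)² = π(2.3950e-04 m)² = 1.8020e-07 m²
L = m/(density·A) = 0.738/(8830×1.8020e-07) = 463.8 m
R = ρL/A = (1.71×10^-8)(463.8)/(1.8020e-07) = 44.01 Ω
P = I²R = (2.7)² × 44.01 = 321 W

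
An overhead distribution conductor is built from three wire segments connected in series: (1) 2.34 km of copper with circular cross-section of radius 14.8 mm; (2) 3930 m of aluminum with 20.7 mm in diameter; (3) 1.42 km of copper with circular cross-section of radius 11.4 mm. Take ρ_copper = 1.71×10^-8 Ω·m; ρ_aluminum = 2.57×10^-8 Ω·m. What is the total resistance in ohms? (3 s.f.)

0.418 Ω

Seg 1: A = πr² = π(1.4800e-02 m)² = 6.881e-04 m²
R_1 = (1.71×10^-8)(2340)/(6.881e-04) = 0.05815 Ω
Seg 2: A = π(d/2)² = π(1.0350e-02 m)² = 3.365e-04 m²
R_2 = (2.57×10^-8)(3930)/(3.365e-04) = 0.3001 Ω
Seg 3: A = πr² = π(1.1400e-02 m)² = 4.083e-04 m²
R_3 = (1.71×10^-8)(1420)/(4.083e-04) = 0.05947 Ω
R_total = R_1 + R_2 + R_3 = 0.418 Ω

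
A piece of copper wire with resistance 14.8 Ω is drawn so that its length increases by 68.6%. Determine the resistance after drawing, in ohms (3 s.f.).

k = 1 + 68.6/100 = 1.686; volume constant ⇒ A' = A/k, so R' = k²R.
R' = 2.843 × 14.8 = 42.1 Ω

42.1 Ω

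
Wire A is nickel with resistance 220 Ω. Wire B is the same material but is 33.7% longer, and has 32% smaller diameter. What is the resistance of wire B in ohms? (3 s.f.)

636 Ω

R ∝ L/d², so R_B/R_A = (1 + 33.7/100) × (1 − 32/100)⁻²
= 1.337 × 2.163 = 2.891
R_B = 2.891 × 220 = 636 Ω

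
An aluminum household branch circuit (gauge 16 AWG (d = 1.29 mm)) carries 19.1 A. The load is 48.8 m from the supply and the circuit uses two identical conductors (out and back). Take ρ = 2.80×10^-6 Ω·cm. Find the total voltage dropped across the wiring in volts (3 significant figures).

39.9 V

ρ = 2.80×10^-6 Ω·cm = 2.80×10^-8 Ω·m
A = π(1.29/2 mm)² = π(6.4500e-04 m)² = 1.307e-06 m²
Total conductor length (both ways) L = 2 × 48.8 = 97.6 m
R = ρL/A = (2.80×10^-8)(97.6)/(1.307e-06) = 2.091 Ω
V = IR = 19.1 × 2.091 = 39.9 V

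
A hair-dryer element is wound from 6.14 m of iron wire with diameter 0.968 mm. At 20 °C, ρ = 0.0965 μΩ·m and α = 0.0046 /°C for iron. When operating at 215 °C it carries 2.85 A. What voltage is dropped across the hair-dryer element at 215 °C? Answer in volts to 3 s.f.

4.35 V

ρ = 0.0965 μΩ·m = 9.65×10^-8 Ω·m
A = π(d/2)² = π(4.8400e-04 m)² = 7.359e-07 m²
R₍20₎ = ρL/A = (9.65×10^-8)(6.14)/(7.359e-07) = 0.8051 Ω
R₍215₎ = R₍20₎(1 + αΔT) = 0.8051 × (1 + 0.0046×195) = 1.527 Ω
V = IR = 2.85 × 1.527 = 4.35 V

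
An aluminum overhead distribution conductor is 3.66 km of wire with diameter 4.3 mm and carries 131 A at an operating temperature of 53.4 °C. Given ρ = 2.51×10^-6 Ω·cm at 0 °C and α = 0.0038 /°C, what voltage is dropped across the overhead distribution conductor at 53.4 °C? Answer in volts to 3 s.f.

ρ = 2.51×10^-6 Ω·cm = 2.51×10^-8 Ω·m
A = π(d/2)² = π(2.1500e-03 m)² = 1.452e-05 m²
R₍0₎ = ρL/A = (2.51×10^-8)(3660)/(1.452e-05) = 6.326 Ω
R₍53.4₎ = R₍0₎(1 + αΔT) = 6.326 × (1 + 0.0038×53.4) = 7.61 Ω
V = IR = 131 × 7.61 = 997 V

997 V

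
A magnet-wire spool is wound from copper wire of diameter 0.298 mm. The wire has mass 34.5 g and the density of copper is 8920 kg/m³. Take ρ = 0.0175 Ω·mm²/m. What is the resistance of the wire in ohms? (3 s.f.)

13.9 Ω

ρ = 0.0175 Ω·mm²/m = 1.75×10^-8 Ω·m
A = π(d/2)² = π(1.4900e-04 m)² = 6.9746e-08 m²
L = m/(density·A) = 0.0345/(8920×6.9746e-08) = 55.45 m
R = ρL/A = (1.75×10^-8)(55.45)/(6.9746e-08) = 13.9 Ω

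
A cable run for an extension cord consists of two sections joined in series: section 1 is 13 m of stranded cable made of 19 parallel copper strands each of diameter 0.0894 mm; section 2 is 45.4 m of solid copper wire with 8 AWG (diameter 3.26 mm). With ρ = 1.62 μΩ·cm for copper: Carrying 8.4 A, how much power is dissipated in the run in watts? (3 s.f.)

131 W

ρ = 1.62 μΩ·cm = 1.62×10^-8 Ω·m
Section 1: A_strand = π(4.4700e-05)² = 6.277e-09 m²; R₁ = ρL/(N·A_s) = (1.62×10^-8)(13)/(19×6.277e-09) = 1.766 Ω
Section 2: A = π(3.26/2 mm)² = π(1.6300e-03 m)² = 8.347e-06 m²
R₂ = (1.62×10^-8)(45.4)/(8.347e-06) = 0.08811 Ω
R = R₁ + R₂ = 1.854 Ω
P = I²R = (8.4)² × 1.854 = 131 W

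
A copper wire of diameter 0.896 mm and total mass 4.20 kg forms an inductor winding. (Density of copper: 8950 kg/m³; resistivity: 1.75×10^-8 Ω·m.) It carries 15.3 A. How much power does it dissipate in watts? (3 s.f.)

A = π(d/2)² = π(4.4800e-04 m)² = 6.3053e-07 m²
L = m/(density·A) = 4.2/(8950×6.3053e-07) = 744.3 m
R = ρL/A = (1.75×10^-8)(744.3)/(6.3053e-07) = 20.66 Ω
P = I²R = (15.3)² × 20.66 = 4840 W

4840 W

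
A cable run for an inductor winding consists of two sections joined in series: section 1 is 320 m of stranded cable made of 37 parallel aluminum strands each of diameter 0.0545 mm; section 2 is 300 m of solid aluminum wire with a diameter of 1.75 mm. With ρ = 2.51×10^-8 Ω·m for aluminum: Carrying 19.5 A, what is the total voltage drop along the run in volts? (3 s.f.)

Section 1: A_strand = π(2.7250e-05)² = 2.333e-09 m²; R₁ = ρL/(N·A_s) = (2.51×10^-8)(320)/(37×2.333e-09) = 93.05 Ω
Section 2: A = π(d/2)² = π(8.7500e-04 m)² = 2.405e-06 m²
R₂ = (2.51×10^-8)(300)/(2.405e-06) = 3.131 Ω
R = R₁ + R₂ = 96.19 Ω
V = IR = 19.5 × 96.19 = 1880 V

1880 V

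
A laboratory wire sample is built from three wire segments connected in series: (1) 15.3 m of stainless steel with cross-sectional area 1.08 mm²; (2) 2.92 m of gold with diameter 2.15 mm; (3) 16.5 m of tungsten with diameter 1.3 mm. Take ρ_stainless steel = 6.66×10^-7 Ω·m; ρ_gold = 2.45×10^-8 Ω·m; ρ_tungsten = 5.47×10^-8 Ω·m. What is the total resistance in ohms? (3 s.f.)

10.1 Ω

Seg 1: A = 1.08 mm² = 1.080e-06 m²
R_1 = (6.66×10^-7)(15.3)/(1.080e-06) = 9.435 Ω
Seg 2: A = π(d/2)² = π(1.0750e-03 m)² = 3.631e-06 m²
R_2 = (2.45×10^-8)(2.92)/(3.631e-06) = 0.01971 Ω
Seg 3: A = π(d/2)² = π(6.5000e-04 m)² = 1.327e-06 m²
R_3 = (5.47×10^-8)(16.5)/(1.327e-06) = 0.68 Ω
R_total = R_1 + R_2 + R_3 = 10.1 Ω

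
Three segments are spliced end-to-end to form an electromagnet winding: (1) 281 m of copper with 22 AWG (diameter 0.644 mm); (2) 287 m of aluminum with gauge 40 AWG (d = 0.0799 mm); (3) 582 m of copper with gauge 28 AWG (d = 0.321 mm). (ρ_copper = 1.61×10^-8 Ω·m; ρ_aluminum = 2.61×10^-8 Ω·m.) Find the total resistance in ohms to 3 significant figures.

Seg 1: A = π(0.644/2 mm)² = π(3.2200e-04 m)² = 3.257e-07 m²
R_1 = (1.61×10^-8)(281)/(3.257e-07) = 13.89 Ω
Seg 2: A = π(0.0799/2 mm)² = π(3.9950e-05 m)² = 5.014e-09 m²
R_2 = (2.61×10^-8)(287)/(5.014e-09) = 1494 Ω
Seg 3: A = π(0.321/2 mm)² = π(1.6050e-04 m)² = 8.093e-08 m²
R_3 = (1.61×10^-8)(582)/(8.093e-08) = 115.8 Ω
R_total = R_1 + R_2 + R_3 = 1620 Ω

1620 Ω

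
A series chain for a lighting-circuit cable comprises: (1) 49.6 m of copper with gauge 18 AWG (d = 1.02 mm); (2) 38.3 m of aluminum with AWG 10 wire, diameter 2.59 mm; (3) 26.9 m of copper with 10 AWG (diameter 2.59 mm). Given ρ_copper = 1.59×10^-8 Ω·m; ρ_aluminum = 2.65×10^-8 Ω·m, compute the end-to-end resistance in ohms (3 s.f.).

1.24 Ω

Seg 1: A = π(1.02/2 mm)² = π(5.1000e-04 m)² = 8.171e-07 m²
R_1 = (1.59×10^-8)(49.6)/(8.171e-07) = 0.9651 Ω
Seg 2: A = π(2.59/2 mm)² = π(1.2950e-03 m)² = 5.269e-06 m²
R_2 = (2.65×10^-8)(38.3)/(5.269e-06) = 0.1926 Ω
Seg 3: A = π(2.59/2 mm)² = π(1.2950e-03 m)² = 5.269e-06 m²
R_3 = (1.59×10^-8)(26.9)/(5.269e-06) = 0.08118 Ω
R_total = R_1 + R_2 + R_3 = 1.24 Ω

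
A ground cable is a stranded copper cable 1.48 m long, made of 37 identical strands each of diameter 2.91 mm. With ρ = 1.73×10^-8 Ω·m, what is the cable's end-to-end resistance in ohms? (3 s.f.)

1.04×10^-4 Ω

A_strand = π(1.4550e-03 m)² = 6.651e-06 m²
R_strand = ρL/A = (1.73×10^-8)(1.48)/(6.651e-06) = 0.00385 Ω
R_total = R_strand/N = 0.00385/37 = 1.04×10^-4 Ω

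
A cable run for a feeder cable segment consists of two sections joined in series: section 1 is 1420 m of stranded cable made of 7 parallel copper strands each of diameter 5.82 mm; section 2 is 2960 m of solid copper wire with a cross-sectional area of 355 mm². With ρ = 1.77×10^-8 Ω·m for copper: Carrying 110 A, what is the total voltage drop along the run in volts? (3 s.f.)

Section 1: A_strand = π(2.9100e-03)² = 2.660e-05 m²; R₁ = ρL/(N·A_s) = (1.77×10^-8)(1420)/(7×2.660e-05) = 0.135 Ω
Section 2: A = 355 mm² = 3.550e-04 m²
R₂ = (1.77×10^-8)(2960)/(3.550e-04) = 0.1476 Ω
R = R₁ + R₂ = 0.2826 Ω
V = IR = 110 × 0.2826 = 31.1 V

31.1 V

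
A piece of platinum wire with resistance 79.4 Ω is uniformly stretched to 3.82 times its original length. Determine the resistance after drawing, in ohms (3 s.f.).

Volume constant ⇒ A' = A/k with k = 3.82. R' = ρ(kL)/(A/k) = k²R.
R' = 14.59 × 79.4 = 1160 Ω

1160 Ω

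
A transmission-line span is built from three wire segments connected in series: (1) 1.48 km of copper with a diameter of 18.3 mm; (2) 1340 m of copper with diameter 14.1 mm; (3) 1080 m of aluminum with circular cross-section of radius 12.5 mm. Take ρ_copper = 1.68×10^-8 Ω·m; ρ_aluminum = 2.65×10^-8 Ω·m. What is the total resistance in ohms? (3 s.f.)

0.297 Ω

Seg 1: A = π(d/2)² = π(9.1500e-03 m)² = 2.630e-04 m²
R_1 = (1.68×10^-8)(1480)/(2.630e-04) = 0.09453 Ω
Seg 2: A = π(d/2)² = π(7.0500e-03 m)² = 1.561e-04 m²
R_2 = (1.68×10^-8)(1340)/(1.561e-04) = 0.1442 Ω
Seg 3: A = πr² = π(1.2500e-02 m)² = 4.909e-04 m²
R_3 = (2.65×10^-8)(1080)/(4.909e-04) = 0.0583 Ω
R_total = R_1 + R_2 + R_3 = 0.297 Ω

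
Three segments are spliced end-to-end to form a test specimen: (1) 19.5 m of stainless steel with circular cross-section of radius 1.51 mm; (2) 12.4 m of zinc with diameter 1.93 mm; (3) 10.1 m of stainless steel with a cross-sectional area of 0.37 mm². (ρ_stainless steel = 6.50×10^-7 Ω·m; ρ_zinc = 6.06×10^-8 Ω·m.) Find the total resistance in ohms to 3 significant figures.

19.8 Ω

Seg 1: A = πr² = π(1.5100e-03 m)² = 7.163e-06 m²
R_1 = (6.50×10^-7)(19.5)/(7.163e-06) = 1.769 Ω
Seg 2: A = π(d/2)² = π(9.6500e-04 m)² = 2.926e-06 m²
R_2 = (6.06×10^-8)(12.4)/(2.926e-06) = 0.2569 Ω
Seg 3: A = 0.37 mm² = 3.700e-07 m²
R_3 = (6.50×10^-7)(10.1)/(3.700e-07) = 17.74 Ω
R_total = R_1 + R_2 + R_3 = 19.8 Ω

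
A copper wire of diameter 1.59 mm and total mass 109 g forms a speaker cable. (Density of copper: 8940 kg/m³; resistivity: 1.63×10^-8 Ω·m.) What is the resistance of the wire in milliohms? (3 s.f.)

50.4 mΩ

A = π(d/2)² = π(7.9500e-04 m)² = 1.9856e-06 m²
L = m/(density·A) = 0.109/(8940×1.9856e-06) = 6.141 m
R = ρL/A = (1.63×10^-8)(6.141)/(1.9856e-06) = 50.4 mΩ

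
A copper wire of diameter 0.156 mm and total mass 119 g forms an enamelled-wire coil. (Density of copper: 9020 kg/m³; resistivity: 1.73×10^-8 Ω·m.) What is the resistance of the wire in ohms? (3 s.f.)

A = π(d/2)² = π(7.8000e-05 m)² = 1.9113e-08 m²
L = m/(density·A) = 0.119/(9020×1.9113e-08) = 690.2 m
R = ρL/A = (1.73×10^-8)(690.2)/(1.9113e-08) = 625 Ω

625 Ω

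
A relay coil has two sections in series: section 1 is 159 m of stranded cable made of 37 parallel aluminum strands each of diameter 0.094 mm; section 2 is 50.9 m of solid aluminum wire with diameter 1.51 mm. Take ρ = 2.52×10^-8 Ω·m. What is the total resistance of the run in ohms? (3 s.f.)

16.3 Ω

Section 1: A_strand = π(4.7000e-05)² = 6.940e-09 m²; R₁ = ρL/(N·A_s) = (2.52×10^-8)(159)/(37×6.940e-09) = 15.6 Ω
Section 2: A = π(d/2)² = π(7.5500e-04 m)² = 1.791e-06 m²
R₂ = (2.52×10^-8)(50.9)/(1.791e-06) = 0.7163 Ω
R = R₁ + R₂ = 16.3 Ω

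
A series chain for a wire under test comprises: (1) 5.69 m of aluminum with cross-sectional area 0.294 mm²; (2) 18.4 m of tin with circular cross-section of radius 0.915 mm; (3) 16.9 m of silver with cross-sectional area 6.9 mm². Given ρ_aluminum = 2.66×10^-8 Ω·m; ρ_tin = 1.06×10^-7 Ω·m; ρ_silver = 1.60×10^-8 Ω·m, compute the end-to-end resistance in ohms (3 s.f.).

Seg 1: A = 0.294 mm² = 2.940e-07 m²
R_1 = (2.66×10^-8)(5.69)/(2.940e-07) = 0.5148 Ω
Seg 2: A = πr² = π(9.1500e-04 m)² = 2.630e-06 m²
R_2 = (1.06×10^-7)(18.4)/(2.630e-06) = 0.7415 Ω
Seg 3: A = 6.9 mm² = 6.900e-06 m²
R_3 = (1.60×10^-8)(16.9)/(6.900e-06) = 0.03919 Ω
R_total = R_1 + R_2 + R_3 = 1.30 Ω

1.30 Ω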